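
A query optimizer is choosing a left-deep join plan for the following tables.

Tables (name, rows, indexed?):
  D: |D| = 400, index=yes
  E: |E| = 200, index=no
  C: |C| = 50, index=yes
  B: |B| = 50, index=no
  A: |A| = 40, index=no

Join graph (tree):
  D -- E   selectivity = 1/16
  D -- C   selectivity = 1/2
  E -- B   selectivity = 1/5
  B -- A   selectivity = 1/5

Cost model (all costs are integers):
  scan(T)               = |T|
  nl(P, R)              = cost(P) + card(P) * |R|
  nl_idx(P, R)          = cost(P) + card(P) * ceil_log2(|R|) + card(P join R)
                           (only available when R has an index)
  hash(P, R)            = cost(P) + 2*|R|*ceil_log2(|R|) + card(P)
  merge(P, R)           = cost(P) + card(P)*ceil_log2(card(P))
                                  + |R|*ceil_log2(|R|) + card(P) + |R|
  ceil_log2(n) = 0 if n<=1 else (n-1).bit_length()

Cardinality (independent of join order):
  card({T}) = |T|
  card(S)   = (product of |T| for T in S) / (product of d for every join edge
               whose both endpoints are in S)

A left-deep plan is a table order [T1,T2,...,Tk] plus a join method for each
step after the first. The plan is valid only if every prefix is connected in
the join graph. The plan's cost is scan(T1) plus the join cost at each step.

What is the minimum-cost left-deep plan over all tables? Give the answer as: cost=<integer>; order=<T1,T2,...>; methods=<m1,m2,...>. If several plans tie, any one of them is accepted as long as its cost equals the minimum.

Selinger DP (subsets sized 1..n):
  {D}: scan cost=400, card=400
  {E}: scan cost=200, card=200
  {C}: scan cost=50, card=50
  {B}: scan cost=50, card=50
  {A}: scan cost=40, card=40
  {DE}: card=5000; try (E,hash)→4000, (D,merge)→6000, (E,merge)→6200, (D,nl_idx)→7000, (D,hash)→7600, (D,nl)→80200 …(+1); best=4000 via (E,hash)
  {CD}: card=10000; try (C,hash)→1400, (D,merge)→4400, (C,merge)→4750, (D,hash)→7300, (D,nl_idx)→10500, (C,nl_idx)→12800 …(+2); best=1400 via (C,hash)
  {BE}: card=2000; try (B,hash)→1000, (E,merge)→2200, (B,merge)→2350, (E,hash)→3300, (E,nl)→10050, (B,nl)→10200; best=1000 via (B,hash)
  {AB}: card=400; try (A,hash)→580, (B,merge)→670, (B,hash)→680, (A,merge)→680, (B,nl)→2040, (A,nl)→2050; best=580 via (A,hash)
  {CDE}: card=125000; try (C,hash)→9600, (E,hash)→14600, (C,merge)→74350, (E,merge)→153200, (C,nl_idx)→159000, (C,nl)→254000 …(+1); best=9600 via (C,hash)
  {BDE}: card=50000; try (B,hash)→9600, (D,hash)→10200, (D,merge)→29000, (D,nl_idx)→69000, (B,merge)→74350, (B,nl)→254000 …(+1); best=9600 via (B,hash)
  {ABE}: card=16000; try (A,hash)→3480, (E,hash)→4180, (E,merge)→6380, (A,merge)→25280, (E,nl)→80580, (A,nl)→81000; best=3480 via (A,hash)
  {BCDE}: card=1250000; try (C,hash)→60200, (B,hash)→135200, (C,merge)→859950, (C,nl_idx)→1559600, (B,merge)→2259950, (C,nl)→2509600 …(+1); best=60200 via (C,hash)
  {ABDE}: card=400000; try (D,hash)→26680, (A,hash)→60080, (D,merge)→247480, (D,nl_idx)→547480, (A,merge)→859880, (A,nl)→2009600 …(+1); best=26680 via (D,hash)
  {ABCDE}: card=10000000; try (C,hash)→427280, (A,hash)→1310680, (C,merge)→8027030, (C,nl_idx)→12426680, (C,nl)→20026680, (A,merge)→27560480 …(+1); best=427280 via (C,hash)

cost=427280; order=E,B,A,D,C; methods=hash,hash,hash,hash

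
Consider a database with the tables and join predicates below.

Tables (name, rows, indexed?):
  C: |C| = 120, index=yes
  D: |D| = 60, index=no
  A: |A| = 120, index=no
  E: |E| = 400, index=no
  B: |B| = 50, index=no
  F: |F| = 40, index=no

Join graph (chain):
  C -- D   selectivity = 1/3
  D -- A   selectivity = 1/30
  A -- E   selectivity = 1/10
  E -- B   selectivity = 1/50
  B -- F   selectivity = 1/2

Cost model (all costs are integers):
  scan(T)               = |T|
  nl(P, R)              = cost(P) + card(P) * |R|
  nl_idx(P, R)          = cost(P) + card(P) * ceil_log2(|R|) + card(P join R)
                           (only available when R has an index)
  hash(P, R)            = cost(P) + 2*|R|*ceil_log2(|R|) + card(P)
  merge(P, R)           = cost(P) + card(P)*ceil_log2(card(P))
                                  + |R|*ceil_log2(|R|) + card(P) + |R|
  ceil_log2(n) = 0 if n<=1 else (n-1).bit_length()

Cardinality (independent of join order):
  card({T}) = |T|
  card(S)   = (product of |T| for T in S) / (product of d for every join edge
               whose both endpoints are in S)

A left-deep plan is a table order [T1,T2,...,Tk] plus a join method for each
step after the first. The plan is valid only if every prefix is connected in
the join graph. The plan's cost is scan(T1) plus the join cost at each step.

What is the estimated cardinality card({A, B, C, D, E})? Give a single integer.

384000

Tables in S: A(120), B(50), C(120), D(60), E(400)
Edges inside S: C-D(d=3), D-A(d=30), A-E(d=10), E-B(d=50)
numerator = 120 * 50 * 120 * 60 * 400 = 17280000000
denominator = 3 * 30 * 10 * 50 = 45000
card(S) = 17280000000 / 45000 = 384000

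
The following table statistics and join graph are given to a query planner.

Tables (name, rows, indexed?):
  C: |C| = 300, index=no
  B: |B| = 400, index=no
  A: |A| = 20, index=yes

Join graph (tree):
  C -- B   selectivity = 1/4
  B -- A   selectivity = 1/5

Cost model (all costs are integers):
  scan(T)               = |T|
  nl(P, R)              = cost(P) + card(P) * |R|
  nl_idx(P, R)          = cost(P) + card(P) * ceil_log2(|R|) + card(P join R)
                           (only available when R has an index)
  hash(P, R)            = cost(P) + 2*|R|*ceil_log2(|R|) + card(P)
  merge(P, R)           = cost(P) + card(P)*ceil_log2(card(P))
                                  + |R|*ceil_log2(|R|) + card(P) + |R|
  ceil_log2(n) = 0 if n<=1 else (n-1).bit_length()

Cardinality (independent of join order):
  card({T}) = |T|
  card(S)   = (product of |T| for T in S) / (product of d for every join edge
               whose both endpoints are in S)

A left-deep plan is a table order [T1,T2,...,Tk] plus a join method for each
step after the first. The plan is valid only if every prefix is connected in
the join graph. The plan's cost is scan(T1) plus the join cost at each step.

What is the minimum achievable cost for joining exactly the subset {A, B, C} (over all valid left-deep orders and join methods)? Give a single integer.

8000

Selinger DP over subsets of {A,B,C}:
  {C}: scan cost=300, card=300
  {B}: scan cost=400, card=400
  {A}: scan cost=20, card=20
  {BC}: card=30000; try (C,hash)→6200, (B,merge)→7300, (C,merge)→7400, (B,hash)→7800, (B,nl)→120300, (C,nl)→120400; best=6200 via (C,hash)
  {AB}: card=1600; try (A,hash)→1000, (A,nl_idx)→4000, (B,merge)→4140, (A,merge)→4520, (B,hash)→7240, (B,nl)→8020 …(+1); best=1000 via (A,hash)
  {ABC}: card=120000; try (C,hash)→8000, (C,merge)→23200, (A,hash)→36400, (A,nl_idx)→276200, (C,nl)→481000, (A,merge)→486320 …(+1); best=8000 via (C,hash)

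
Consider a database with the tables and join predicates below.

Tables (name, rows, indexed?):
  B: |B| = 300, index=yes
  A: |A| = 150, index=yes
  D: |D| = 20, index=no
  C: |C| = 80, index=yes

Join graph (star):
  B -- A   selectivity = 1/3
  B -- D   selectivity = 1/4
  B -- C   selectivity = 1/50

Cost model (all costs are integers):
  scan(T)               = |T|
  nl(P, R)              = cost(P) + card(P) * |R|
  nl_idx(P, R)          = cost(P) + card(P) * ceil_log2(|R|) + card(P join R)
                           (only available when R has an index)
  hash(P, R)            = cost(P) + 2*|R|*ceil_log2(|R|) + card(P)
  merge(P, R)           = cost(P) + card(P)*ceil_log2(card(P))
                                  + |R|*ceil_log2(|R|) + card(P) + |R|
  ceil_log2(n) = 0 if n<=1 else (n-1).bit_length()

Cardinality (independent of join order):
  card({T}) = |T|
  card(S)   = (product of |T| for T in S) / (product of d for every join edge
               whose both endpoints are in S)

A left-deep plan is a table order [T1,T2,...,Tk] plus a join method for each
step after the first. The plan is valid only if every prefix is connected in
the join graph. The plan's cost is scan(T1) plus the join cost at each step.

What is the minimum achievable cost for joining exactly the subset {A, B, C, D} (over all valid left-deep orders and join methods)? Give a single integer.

Selinger DP over subsets of {A,B,C,D}:
  {B}: scan cost=300, card=300
  {A}: scan cost=150, card=150
  {D}: scan cost=20, card=20
  {C}: scan cost=80, card=80
  {AB}: card=15000; try (A,hash)→3000, (B,merge)→4500, (A,merge)→4650, (B,hash)→5700, (B,nl_idx)→16500, (A,nl_idx)→17700 …(+2); best=3000 via (A,hash)
  {BD}: card=1500; try (D,hash)→800, (B,nl_idx)→1700, (B,merge)→3140, (D,merge)→3420, (B,hash)→5440, (B,nl)→6020 …(+1); best=800 via (D,hash)
  {BC}: card=480; try (B,nl_idx)→1280, (C,hash)→1720, (C,nl_idx)→2880, (B,merge)→3720, (C,merge)→3940, (B,hash)→5560 …(+2); best=1280 via (B,nl_idx)
  {ABD}: card=75000; try (A,hash)→4700, (D,hash)→18200, (A,merge)→20150, (A,nl_idx)→87800, (A,nl)→225800, (D,merge)→228120 …(+1); best=4700 via (A,hash)
  {ABC}: card=24000; try (A,hash)→4160, (A,merge)→7430, (C,hash)→19120, (A,nl_idx)→29120, (A,nl)→73280, (C,nl_idx)→132000 …(+2); best=4160 via (A,hash)
  {BCD}: card=2400; try (D,hash)→1960, (C,hash)→3420, (D,merge)→6200, (D,nl)→10880, (C,nl_idx)→13700, (C,merge)→19440 …(+1); best=1960 via (D,hash)
  {ABCD}: card=120000; try (A,hash)→6760, (D,hash)→28360, (A,merge)→34510, (C,hash)→80820, (A,nl_idx)→141160, (A,nl)→361960 …(+5); best=6760 via (A,hash)

6760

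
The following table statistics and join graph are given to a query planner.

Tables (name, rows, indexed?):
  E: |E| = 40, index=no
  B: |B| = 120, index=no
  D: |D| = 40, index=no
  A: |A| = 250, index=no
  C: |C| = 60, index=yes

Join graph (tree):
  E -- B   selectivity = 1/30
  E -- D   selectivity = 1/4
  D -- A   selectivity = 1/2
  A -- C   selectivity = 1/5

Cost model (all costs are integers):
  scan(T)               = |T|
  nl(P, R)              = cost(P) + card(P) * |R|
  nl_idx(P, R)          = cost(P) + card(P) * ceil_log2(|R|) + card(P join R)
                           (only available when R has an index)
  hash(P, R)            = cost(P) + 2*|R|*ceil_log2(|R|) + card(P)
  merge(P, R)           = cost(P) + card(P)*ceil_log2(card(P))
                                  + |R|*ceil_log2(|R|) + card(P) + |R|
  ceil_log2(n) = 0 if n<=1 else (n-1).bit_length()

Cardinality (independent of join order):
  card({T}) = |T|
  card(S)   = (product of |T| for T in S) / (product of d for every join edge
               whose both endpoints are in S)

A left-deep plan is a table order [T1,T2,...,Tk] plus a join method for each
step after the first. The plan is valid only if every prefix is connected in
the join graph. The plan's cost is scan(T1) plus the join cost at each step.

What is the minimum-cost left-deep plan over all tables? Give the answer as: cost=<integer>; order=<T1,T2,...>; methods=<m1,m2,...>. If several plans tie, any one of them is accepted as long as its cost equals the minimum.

cost=207680; order=B,E,D,A,C; methods=hash,hash,hash,hash

Selinger DP (subsets sized 1..n):
  {E}: scan cost=40, card=40
  {B}: scan cost=120, card=120
  {D}: scan cost=40, card=40
  {A}: scan cost=250, card=250
  {C}: scan cost=60, card=60
  {BE}: card=160; try (E,hash)→720, (B,merge)→1280, (E,merge)→1360, (B,hash)→1760, (B,nl)→4840, (E,nl)→4920; best=720 via (E,hash)
  {DE}: card=400; try (E,hash)→560, (D,hash)→560, (E,merge)→600, (D,merge)→600, (E,nl)→1640, (D,nl)→1640; best=560 via (E,hash)
  {AD}: card=5000; try (D,hash)→980, (A,merge)→2570, (D,merge)→2780, (A,hash)→4080, (A,nl)→10040, (D,nl)→10250; best=980 via (D,hash)
  {AC}: card=3000; try (C,hash)→1220, (A,merge)→2730, (C,merge)→2920, (A,hash)→4120, (C,nl_idx)→4750, (A,nl)→15060 …(+1); best=1220 via (C,hash)
  {BDE}: card=1600; try (D,hash)→1360, (D,merge)→2440, (B,hash)→2640, (B,merge)→5520, (D,nl)→7120, (B,nl)→48560; best=1360 via (D,hash)
  {ADE}: card=50000; try (A,hash)→4960, (E,hash)→6460, (A,merge)→6810, (E,merge)→71260, (A,nl)→100560, (E,nl)→200980; best=4960 via (A,hash)
  {ACD}: card=60000; try (D,hash)→4700, (C,hash)→6700, (D,merge)→40500, (C,merge)→71400, (C,nl_idx)→90980, (D,nl)→121220 …(+1); best=4700 via (D,hash)
  {ABDE}: card=200000; try (A,hash)→6960, (A,merge)→22810, (B,hash)→56640, (A,nl)→401360, (B,merge)→855920, (B,nl)→6004960; best=6960 via (A,hash)
  {ACDE}: card=600000; try (C,hash)→55680, (E,hash)→65180, (C,merge)→855380, (C,nl_idx)→904960, (E,merge)→1024980, (E,nl)→2404700 …(+1); best=55680 via (C,hash)
  {ABCDE}: card=2400000; try (C,hash)→207680, (B,hash)→657360, (C,nl_idx)→3606960, (C,merge)→3807380, (C,nl)→12006960, (B,merge)→12656640 …(+1); best=207680 via (C,hash)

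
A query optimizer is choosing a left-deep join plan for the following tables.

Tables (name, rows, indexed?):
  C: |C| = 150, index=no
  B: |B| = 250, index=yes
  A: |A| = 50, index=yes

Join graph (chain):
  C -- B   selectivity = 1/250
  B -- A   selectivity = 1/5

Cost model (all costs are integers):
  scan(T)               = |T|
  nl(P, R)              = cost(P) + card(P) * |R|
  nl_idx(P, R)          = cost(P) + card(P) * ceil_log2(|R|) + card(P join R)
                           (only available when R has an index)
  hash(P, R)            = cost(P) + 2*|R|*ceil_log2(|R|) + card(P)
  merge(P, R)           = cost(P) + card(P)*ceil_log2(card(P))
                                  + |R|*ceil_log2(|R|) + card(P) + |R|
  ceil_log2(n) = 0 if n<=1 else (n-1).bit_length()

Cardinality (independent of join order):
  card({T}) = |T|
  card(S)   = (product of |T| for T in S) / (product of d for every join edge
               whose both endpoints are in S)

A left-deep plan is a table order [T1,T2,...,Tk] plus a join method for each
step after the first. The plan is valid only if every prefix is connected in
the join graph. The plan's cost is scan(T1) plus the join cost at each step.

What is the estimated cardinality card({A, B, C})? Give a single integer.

Tables in S: A(50), B(250), C(150)
Edges inside S: C-B(d=250), B-A(d=5)
numerator = 50 * 250 * 150 = 1875000
denominator = 250 * 5 = 1250
card(S) = 1875000 / 1250 = 1500

1500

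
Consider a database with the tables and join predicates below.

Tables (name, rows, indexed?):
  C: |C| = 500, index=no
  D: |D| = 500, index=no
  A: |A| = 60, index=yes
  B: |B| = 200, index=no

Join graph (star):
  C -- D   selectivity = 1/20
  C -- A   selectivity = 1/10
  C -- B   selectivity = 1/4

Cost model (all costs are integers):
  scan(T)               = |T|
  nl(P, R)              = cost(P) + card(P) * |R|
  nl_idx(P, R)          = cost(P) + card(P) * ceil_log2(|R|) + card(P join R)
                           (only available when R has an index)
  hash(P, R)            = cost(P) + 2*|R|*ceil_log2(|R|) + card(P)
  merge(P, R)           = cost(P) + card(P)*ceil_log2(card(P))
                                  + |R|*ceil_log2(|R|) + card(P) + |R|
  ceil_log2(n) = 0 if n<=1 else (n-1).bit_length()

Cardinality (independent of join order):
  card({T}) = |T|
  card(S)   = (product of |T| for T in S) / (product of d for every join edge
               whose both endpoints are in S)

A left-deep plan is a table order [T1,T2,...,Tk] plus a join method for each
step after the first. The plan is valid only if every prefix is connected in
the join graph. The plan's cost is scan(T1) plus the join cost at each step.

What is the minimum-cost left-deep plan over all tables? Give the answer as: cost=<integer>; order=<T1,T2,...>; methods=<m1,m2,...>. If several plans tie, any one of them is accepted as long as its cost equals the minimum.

cost=91920; order=C,A,D,B; methods=hash,hash,hash

Selinger DP (subsets sized 1..n):
  {C}: scan cost=500, card=500
  {D}: scan cost=500, card=500
  {A}: scan cost=60, card=60
  {B}: scan cost=200, card=200
  {CD}: card=12500; try (D,hash)→10000, (C,hash)→10000, (D,merge)→10500, (C,merge)→10500, (D,nl)→250500, (C,nl)→250500; best=10000 via (D,hash)
  {AC}: card=3000; try (A,hash)→1720, (C,merge)→5480, (A,merge)→5920, (A,nl_idx)→6500, (C,hash)→9120, (C,nl)→30060 …(+1); best=1720 via (A,hash)
  {BC}: card=25000; try (B,hash)→4200, (C,merge)→7000, (B,merge)→7300, (C,hash)→9400, (C,nl)→100200, (B,nl)→100500; best=4200 via (B,hash)
  {ACD}: card=75000; try (D,hash)→13720, (A,hash)→23220, (D,merge)→45720, (A,nl_idx)→160000, (A,merge)→197920, (A,nl)→760000 …(+1); best=13720 via (D,hash)
  {BCD}: card=625000; try (B,hash)→25700, (D,hash)→38200, (B,merge)→199300, (D,merge)→409200, (B,nl)→2510000, (D,nl)→12504200; best=25700 via (B,hash)
  {ABC}: card=150000; try (B,hash)→7920, (A,hash)→29920, (B,merge)→42520, (A,nl_idx)→304200, (A,merge)→404620, (B,nl)→601720 …(+1); best=7920 via (B,hash)
  {ABCD}: card=3750000; try (B,hash)→91920, (D,hash)→166920, (A,hash)→651420, (B,merge)→1365520, (D,merge)→2862920, (A,nl_idx)→7525700 …(+4); best=91920 via (B,hash)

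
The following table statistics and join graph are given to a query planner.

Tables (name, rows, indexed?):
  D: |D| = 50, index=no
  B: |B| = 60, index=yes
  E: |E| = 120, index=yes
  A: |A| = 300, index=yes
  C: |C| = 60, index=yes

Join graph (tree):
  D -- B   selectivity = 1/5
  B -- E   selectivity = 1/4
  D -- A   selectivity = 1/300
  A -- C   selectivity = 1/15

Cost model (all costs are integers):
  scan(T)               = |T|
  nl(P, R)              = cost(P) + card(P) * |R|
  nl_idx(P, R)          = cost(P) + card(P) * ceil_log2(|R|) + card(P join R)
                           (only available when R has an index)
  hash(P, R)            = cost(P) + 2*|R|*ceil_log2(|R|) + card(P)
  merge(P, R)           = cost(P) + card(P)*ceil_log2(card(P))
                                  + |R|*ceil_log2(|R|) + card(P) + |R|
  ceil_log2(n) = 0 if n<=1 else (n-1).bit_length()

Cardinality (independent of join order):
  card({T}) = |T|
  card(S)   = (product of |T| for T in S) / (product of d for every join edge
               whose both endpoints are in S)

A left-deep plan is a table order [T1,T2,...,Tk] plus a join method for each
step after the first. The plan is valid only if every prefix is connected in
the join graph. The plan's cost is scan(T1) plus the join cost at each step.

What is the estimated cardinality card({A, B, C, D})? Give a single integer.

Tables in S: A(300), B(60), C(60), D(50)
Edges inside S: D-B(d=5), D-A(d=300), A-C(d=15)
numerator = 300 * 60 * 60 * 50 = 54000000
denominator = 5 * 300 * 15 = 22500
card(S) = 54000000 / 22500 = 2400

2400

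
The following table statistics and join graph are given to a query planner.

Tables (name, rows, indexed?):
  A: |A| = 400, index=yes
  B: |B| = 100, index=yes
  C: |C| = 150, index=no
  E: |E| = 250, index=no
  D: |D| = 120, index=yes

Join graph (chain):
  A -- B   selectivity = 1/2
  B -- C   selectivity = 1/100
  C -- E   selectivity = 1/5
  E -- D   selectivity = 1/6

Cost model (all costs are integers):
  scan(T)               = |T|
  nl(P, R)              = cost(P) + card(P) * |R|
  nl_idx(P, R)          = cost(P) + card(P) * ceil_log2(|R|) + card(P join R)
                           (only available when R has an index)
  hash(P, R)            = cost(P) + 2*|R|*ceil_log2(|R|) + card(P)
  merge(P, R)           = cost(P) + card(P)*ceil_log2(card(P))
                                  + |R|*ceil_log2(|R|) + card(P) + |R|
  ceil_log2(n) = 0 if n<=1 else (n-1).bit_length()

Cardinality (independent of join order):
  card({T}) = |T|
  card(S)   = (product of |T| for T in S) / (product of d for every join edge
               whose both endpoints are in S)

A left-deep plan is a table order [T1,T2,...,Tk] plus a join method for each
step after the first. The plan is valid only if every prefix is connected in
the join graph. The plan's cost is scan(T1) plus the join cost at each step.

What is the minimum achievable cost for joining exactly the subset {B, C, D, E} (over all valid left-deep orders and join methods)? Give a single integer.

14130

Selinger DP over subsets of {B,C,D,E}:
  {B}: scan cost=100, card=100
  {C}: scan cost=150, card=150
  {E}: scan cost=250, card=250
  {D}: scan cost=120, card=120
  {BC}: card=150; try (B,nl_idx)→1350, (B,hash)→1700, (C,merge)→2250, (B,merge)→2300, (C,hash)→2600, (C,nl)→15100 …(+1); best=1350 via (B,nl_idx)
  {CE}: card=7500; try (C,hash)→2900, (E,merge)→3750, (C,merge)→3850, (E,hash)→4300, (E,nl)→37650, (C,nl)→37750; best=2900 via (C,hash)
  {DE}: card=5000; try (D,hash)→2180, (E,merge)→3330, (D,merge)→3460, (E,hash)→4240, (D,nl_idx)→7000, (E,nl)→30120 …(+1); best=2180 via (D,hash)
  {BCE}: card=7500; try (E,merge)→4950, (E,hash)→5500, (B,hash)→11800, (E,nl)→38850, (B,nl_idx)→62900, (B,merge)→108700 …(+1); best=4950 via (E,merge)
  {CDE}: card=150000; try (C,hash)→9580, (D,hash)→12080, (C,merge)→73530, (D,merge)→108860, (D,nl_idx)→205400, (C,nl)→752180 …(+1); best=9580 via (C,hash)
  {BCDE}: card=150000; try (D,hash)→14130, (D,merge)→110910, (B,hash)→160980, (D,nl_idx)→207450, (D,nl)→904950, (B,nl_idx)→1209580 …(+2); best=14130 via (D,hash)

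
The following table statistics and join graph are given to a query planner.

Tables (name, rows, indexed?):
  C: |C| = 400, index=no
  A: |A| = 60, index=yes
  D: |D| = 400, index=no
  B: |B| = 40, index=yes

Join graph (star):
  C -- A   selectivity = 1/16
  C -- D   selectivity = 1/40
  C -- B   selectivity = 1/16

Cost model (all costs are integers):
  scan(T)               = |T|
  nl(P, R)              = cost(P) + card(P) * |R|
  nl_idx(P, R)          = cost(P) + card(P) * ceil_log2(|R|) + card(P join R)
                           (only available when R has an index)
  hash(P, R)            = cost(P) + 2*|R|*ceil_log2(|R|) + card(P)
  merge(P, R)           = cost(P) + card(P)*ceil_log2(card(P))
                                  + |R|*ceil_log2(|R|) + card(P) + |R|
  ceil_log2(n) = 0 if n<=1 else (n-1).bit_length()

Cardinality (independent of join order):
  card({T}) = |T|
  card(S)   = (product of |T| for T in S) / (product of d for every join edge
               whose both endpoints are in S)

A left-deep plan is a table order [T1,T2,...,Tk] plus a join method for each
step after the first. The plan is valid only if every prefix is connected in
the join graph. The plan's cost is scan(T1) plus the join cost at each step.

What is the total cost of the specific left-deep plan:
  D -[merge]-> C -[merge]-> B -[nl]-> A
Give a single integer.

step 1: scan D: cost=400, card=400
step 2: join C via merge
    card(P join C) = 400*400/(40) = 4000
    cost = 400 + 400*9 + 400*9 + 400 + 400 = 8400
step 3: join B via merge
    card(P join B) = 4000*40/(16) = 10000
    cost = 8400 + 4000*12 + 40*6 + 4000 + 40 = 60680
step 4: join A via nl
    card(P join A) = 10000*60/(16) = 37500
    cost = 60680 + 10000*60 = 660680

660680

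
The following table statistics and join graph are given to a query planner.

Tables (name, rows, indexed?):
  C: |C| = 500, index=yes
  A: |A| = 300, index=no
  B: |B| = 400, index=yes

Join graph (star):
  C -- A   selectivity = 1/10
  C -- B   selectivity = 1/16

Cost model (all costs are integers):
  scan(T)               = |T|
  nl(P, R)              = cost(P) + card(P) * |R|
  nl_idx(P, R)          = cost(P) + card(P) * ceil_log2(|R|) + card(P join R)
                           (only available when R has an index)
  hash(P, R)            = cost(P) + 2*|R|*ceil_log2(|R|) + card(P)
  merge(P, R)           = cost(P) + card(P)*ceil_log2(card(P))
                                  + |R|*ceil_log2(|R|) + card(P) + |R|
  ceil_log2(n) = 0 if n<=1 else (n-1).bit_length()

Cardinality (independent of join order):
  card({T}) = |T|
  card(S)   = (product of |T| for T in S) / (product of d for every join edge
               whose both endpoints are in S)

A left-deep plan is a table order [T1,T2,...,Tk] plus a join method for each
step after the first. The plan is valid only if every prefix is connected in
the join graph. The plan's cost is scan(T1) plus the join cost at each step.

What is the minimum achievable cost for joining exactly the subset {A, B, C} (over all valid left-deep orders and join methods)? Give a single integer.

Selinger DP over subsets of {A,B,C}:
  {C}: scan cost=500, card=500
  {A}: scan cost=300, card=300
  {B}: scan cost=400, card=400
  {AC}: card=15000; try (A,hash)→6400, (C,merge)→8300, (A,merge)→8500, (C,hash)→9600, (C,nl_idx)→18000, (C,nl)→150300 …(+1); best=6400 via (A,hash)
  {BC}: card=12500; try (B,hash)→8200, (C,merge)→9400, (B,merge)→9500, (C,hash)→9800, (C,nl_idx)→16500, (B,nl_idx)→17500 …(+2); best=8200 via (B,hash)
  {ABC}: card=375000; try (A,hash)→26100, (B,hash)→28600, (A,merge)→198700, (B,merge)→235400, (B,nl_idx)→516400, (A,nl)→3758200 …(+1); best=26100 via (A,hash)

26100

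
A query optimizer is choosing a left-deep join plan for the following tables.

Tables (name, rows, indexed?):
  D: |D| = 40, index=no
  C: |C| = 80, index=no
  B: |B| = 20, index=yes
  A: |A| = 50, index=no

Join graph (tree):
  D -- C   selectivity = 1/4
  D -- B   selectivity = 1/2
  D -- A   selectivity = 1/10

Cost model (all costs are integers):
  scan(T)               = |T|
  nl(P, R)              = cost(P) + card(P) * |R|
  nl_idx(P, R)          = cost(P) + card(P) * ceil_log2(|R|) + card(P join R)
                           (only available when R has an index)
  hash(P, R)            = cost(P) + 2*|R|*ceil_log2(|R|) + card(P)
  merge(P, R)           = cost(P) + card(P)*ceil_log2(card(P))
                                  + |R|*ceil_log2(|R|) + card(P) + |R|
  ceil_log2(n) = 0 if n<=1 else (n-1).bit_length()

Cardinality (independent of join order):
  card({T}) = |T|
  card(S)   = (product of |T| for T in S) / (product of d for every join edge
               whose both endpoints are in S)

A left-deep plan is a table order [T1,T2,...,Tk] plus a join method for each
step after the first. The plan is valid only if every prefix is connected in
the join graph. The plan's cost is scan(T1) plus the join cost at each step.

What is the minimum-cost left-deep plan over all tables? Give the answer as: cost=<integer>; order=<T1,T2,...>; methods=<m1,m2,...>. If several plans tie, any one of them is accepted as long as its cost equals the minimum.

cost=4100; order=A,D,B,C; methods=hash,hash,hash

Selinger DP (subsets sized 1..n):
  {D}: scan cost=40, card=40
  {C}: scan cost=80, card=80
  {B}: scan cost=20, card=20
  {A}: scan cost=50, card=50
  {CD}: card=800; try (D,hash)→640, (C,merge)→960, (D,merge)→1000, (C,hash)→1200, (C,nl)→3240, (D,nl)→3280; best=640 via (D,hash)
  {BD}: card=400; try (B,hash)→280, (D,merge)→420, (B,merge)→440, (D,hash)→520, (B,nl_idx)→640, (D,nl)→820 …(+1); best=280 via (B,hash)
  {AD}: card=200; try (D,hash)→580, (A,merge)→670, (D,merge)→680, (A,hash)→680, (A,nl)→2040, (D,nl)→2050; best=580 via (D,hash)
  {BCD}: card=8000; try (B,hash)→1640, (C,hash)→1800, (C,merge)→4920, (B,merge)→9560, (B,nl_idx)→12640, (B,nl)→16640 …(+1); best=1640 via (B,hash)
  {ACD}: card=4000; try (C,hash)→1900, (A,hash)→2040, (C,merge)→3020, (A,merge)→9790, (C,nl)→16580, (A,nl)→40640; best=1900 via (C,hash)
  {ABD}: card=2000; try (B,hash)→980, (A,hash)→1280, (B,merge)→2500, (B,nl_idx)→3580, (B,nl)→4580, (A,merge)→4630 …(+1); best=980 via (B,hash)
  {ABCD}: card=40000; try (C,hash)→4100, (B,hash)→6100, (A,hash)→10240, (C,merge)→25620, (B,merge)→54020, (B,nl_idx)→61900 …(+4); best=4100 via (C,hash)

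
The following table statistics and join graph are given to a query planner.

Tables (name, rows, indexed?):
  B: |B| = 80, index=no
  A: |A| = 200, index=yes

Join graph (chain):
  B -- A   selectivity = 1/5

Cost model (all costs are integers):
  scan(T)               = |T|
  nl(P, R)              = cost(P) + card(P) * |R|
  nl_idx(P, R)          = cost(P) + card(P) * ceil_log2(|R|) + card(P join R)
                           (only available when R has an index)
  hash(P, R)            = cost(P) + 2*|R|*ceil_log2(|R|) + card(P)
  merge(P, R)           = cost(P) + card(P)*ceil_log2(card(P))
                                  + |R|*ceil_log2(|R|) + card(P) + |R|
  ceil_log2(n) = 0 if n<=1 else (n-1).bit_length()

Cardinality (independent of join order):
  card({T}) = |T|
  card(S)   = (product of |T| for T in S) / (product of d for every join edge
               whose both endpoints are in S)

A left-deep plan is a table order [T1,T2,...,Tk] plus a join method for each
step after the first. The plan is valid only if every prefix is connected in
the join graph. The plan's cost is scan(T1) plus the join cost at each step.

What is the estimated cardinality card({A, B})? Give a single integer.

3200

Tables in S: A(200), B(80)
Edges inside S: B-A(d=5)
numerator = 200 * 80 = 16000
denominator = 5 = 5
card(S) = 16000 / 5 = 3200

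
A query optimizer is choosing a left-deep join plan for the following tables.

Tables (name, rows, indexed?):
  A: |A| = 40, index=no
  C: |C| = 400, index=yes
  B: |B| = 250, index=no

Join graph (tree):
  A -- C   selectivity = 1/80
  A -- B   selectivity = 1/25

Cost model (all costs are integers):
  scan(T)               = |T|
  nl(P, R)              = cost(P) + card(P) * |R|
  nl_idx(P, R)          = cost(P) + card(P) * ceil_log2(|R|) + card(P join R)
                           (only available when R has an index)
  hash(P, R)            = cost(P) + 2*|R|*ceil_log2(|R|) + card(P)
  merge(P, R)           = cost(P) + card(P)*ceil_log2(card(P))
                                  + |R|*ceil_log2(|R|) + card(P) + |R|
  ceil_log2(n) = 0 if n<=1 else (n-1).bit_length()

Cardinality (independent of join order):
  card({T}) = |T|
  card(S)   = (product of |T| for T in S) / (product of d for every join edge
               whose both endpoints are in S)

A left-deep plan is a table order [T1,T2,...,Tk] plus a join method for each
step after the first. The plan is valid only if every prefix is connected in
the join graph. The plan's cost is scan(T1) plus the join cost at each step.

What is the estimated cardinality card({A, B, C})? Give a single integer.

2000

Tables in S: A(40), B(250), C(400)
Edges inside S: A-C(d=80), A-B(d=25)
numerator = 40 * 250 * 400 = 4000000
denominator = 80 * 25 = 2000
card(S) = 4000000 / 2000 = 2000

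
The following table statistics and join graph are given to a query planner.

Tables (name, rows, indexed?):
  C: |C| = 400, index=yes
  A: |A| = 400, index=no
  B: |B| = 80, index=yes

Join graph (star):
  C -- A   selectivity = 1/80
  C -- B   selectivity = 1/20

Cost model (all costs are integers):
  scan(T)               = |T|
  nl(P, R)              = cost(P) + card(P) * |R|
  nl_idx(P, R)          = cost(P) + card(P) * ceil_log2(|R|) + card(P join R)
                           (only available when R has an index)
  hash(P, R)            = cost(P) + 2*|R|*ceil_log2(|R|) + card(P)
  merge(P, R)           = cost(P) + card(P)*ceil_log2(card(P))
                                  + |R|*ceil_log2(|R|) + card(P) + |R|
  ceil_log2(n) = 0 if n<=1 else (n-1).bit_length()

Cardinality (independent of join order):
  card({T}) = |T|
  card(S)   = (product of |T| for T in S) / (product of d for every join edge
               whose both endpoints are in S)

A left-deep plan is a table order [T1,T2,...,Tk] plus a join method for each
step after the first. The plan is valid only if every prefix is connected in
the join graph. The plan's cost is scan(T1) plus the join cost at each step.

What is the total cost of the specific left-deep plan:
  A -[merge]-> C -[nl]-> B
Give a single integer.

step 1: scan A: cost=400, card=400
step 2: join C via merge
    card(P join C) = 400*400/(80) = 2000
    cost = 400 + 400*9 + 400*9 + 400 + 400 = 8400
step 3: join B via nl
    card(P join B) = 2000*80/(20) = 8000
    cost = 8400 + 2000*80 = 168400

168400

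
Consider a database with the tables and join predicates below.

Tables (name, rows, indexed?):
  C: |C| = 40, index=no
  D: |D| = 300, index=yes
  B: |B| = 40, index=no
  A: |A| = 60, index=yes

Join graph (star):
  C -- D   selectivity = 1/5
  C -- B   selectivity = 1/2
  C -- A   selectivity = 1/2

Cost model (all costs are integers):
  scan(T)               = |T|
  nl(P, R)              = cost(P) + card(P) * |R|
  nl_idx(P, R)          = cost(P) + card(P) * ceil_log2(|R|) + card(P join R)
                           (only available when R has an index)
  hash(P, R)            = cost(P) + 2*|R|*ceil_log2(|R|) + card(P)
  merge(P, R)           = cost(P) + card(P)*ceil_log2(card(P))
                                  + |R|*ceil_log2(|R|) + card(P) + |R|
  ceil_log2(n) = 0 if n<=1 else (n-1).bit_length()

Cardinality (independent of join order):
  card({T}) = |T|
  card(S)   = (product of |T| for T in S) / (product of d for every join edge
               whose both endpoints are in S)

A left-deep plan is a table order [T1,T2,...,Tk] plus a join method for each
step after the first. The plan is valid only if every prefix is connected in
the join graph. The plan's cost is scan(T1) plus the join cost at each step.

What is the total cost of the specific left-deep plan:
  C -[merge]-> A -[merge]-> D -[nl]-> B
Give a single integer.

2898140

step 1: scan C: cost=40, card=40
step 2: join A via merge
    card(P join A) = 40*60/(2) = 1200
    cost = 40 + 40*6 + 60*6 + 40 + 60 = 740
step 3: join D via merge
    card(P join D) = 1200*300/(5) = 72000
    cost = 740 + 1200*11 + 300*9 + 1200 + 300 = 18140
step 4: join B via nl
    card(P join B) = 72000*40/(2) = 1440000
    cost = 18140 + 72000*40 = 2898140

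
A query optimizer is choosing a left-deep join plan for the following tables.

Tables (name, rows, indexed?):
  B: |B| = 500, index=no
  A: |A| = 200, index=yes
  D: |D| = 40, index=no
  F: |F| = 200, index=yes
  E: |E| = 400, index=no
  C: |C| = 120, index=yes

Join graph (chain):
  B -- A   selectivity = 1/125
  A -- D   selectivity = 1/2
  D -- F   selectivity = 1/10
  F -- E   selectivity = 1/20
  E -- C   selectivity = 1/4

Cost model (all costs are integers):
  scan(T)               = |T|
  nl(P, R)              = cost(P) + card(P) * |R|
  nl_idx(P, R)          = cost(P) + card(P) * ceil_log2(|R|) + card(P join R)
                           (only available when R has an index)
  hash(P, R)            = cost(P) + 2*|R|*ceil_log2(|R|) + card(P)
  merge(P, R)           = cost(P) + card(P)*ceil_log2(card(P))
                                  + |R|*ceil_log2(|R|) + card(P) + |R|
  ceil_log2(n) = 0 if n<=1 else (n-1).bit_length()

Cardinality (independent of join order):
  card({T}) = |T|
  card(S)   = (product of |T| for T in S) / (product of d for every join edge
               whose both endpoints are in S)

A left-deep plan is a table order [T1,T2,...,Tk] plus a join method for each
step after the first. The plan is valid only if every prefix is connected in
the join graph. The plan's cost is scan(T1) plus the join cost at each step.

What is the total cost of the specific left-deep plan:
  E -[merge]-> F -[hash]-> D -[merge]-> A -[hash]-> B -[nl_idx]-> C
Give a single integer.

step 1: scan E: cost=400, card=400
step 2: join F via merge
    card(P join F) = 400*200/(20) = 4000
    cost = 400 + 400*9 + 200*8 + 400 + 200 = 6200
step 3: join D via hash
    card(P join D) = 4000*40/(10) = 16000
    cost = 6200 + 2*40*6 + 4000 = 10680
step 4: join A via merge
    card(P join A) = 16000*200/(2) = 1600000
    cost = 10680 + 16000*14 + 200*8 + 16000 + 200 = 252480
step 5: join B via hash
    card(P join B) = 1600000*500/(125) = 6400000
    cost = 252480 + 2*500*9 + 1600000 = 1861480
step 6: join C via nl_idx
    card(P join C) = 6400000*120/(4) = 192000000
    cost = 1861480 + 6400000*7 + 192000000 = 238661480

238661480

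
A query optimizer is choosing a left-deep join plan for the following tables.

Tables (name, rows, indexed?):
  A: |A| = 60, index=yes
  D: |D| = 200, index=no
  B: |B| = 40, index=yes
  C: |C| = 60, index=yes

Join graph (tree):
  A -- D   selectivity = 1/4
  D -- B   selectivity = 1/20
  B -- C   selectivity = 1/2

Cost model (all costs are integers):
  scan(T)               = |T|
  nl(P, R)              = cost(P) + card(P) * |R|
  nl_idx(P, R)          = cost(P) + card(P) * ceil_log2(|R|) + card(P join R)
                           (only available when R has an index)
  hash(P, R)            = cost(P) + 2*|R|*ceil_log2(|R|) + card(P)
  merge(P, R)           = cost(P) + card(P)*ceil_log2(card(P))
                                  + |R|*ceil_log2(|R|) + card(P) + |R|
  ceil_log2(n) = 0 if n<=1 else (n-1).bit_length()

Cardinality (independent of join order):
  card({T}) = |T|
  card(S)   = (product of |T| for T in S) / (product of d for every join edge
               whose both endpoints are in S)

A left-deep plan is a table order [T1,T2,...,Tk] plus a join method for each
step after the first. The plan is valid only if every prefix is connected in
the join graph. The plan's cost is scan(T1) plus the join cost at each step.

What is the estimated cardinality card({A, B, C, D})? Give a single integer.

180000

Tables in S: A(60), B(40), C(60), D(200)
Edges inside S: A-D(d=4), D-B(d=20), B-C(d=2)
numerator = 60 * 40 * 60 * 200 = 28800000
denominator = 4 * 20 * 2 = 160
card(S) = 28800000 / 160 = 180000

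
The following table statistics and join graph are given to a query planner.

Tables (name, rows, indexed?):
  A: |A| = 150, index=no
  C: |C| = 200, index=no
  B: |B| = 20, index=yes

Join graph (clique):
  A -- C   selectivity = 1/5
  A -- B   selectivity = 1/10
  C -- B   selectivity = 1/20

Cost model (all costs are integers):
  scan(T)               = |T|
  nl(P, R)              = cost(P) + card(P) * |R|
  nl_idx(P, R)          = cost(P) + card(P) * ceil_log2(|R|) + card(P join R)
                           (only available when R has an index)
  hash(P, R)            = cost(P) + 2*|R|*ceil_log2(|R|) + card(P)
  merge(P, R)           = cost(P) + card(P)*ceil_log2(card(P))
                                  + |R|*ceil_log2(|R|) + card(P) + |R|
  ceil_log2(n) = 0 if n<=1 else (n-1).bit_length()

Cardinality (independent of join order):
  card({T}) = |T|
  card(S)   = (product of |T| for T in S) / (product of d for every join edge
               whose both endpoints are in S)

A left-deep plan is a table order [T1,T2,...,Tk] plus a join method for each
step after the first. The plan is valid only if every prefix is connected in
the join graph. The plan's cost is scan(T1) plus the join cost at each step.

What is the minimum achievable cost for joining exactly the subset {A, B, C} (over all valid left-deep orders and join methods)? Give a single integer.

3200

Selinger DP over subsets of {A,B,C}:
  {A}: scan cost=150, card=150
  {C}: scan cost=200, card=200
  {B}: scan cost=20, card=20
  {AC}: card=6000; try (A,hash)→2800, (C,merge)→3300, (A,merge)→3350, (C,hash)→3500, (C,nl)→30150, (A,nl)→30200; best=2800 via (A,hash)
  {AB}: card=300; try (B,hash)→500, (B,nl_idx)→1200, (A,merge)→1490, (B,merge)→1620, (A,hash)→2440, (A,nl)→3020 …(+1); best=500 via (B,hash)
  {BC}: card=200; try (B,hash)→600, (B,nl_idx)→1400, (C,merge)→1940, (B,merge)→2120, (C,hash)→3240, (C,nl)→4020 …(+1); best=600 via (B,hash)
  {ABC}: card=600; try (A,hash)→3200, (A,merge)→3750, (C,hash)→4000, (C,merge)→5300, (B,hash)→9000, (A,nl)→30600 …(+4); best=3200 via (A,hash)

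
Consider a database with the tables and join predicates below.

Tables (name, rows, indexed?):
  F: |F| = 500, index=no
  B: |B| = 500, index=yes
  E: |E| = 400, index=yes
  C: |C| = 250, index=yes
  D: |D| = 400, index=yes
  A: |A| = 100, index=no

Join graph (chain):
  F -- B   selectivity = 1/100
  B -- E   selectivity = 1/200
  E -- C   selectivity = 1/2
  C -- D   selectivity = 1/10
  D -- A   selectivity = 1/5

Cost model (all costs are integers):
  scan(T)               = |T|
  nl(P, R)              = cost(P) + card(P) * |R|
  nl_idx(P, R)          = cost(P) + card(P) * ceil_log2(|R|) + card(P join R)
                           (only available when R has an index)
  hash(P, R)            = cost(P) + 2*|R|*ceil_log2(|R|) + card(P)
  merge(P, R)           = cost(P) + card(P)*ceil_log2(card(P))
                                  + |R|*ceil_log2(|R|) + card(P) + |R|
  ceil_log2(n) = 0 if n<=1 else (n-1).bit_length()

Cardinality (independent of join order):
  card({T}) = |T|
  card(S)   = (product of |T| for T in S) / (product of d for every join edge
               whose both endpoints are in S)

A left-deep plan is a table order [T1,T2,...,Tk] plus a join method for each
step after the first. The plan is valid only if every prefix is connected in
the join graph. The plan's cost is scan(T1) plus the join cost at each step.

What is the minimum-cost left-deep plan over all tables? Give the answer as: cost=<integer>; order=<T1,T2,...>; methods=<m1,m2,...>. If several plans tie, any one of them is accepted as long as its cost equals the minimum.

Selinger DP (subsets sized 1..n):
  {F}: scan cost=500, card=500
  {B}: scan cost=500, card=500
  {E}: scan cost=400, card=400
  {C}: scan cost=250, card=250
  {D}: scan cost=400, card=400
  {A}: scan cost=100, card=100
  {BF}: card=2500; try (B,nl_idx)→7500, (F,hash)→10000, (B,hash)→10000, (F,merge)→10500, (B,merge)→10500, (F,nl)→250500 …(+1); best=7500 via (B,nl_idx)
  {BE}: card=1000; try (B,nl_idx)→5000, (E,nl_idx)→6000, (E,hash)→8200, (B,merge)→9400, (E,merge)→9500, (B,hash)→9800 …(+2); best=5000 via (B,nl_idx)
  {CE}: card=50000; try (C,hash)→4800, (E,merge)→6500, (C,merge)→6650, (E,hash)→7700, (E,nl_idx)→52500, (C,nl_idx)→53600 …(+2); best=4800 via (C,hash)
  {CD}: card=10000; try (C,hash)→4800, (D,merge)→6500, (C,merge)→6650, (D,hash)→7700, (D,nl_idx)→12500, (C,nl_idx)→13600 …(+2); best=4800 via (C,hash)
  {AD}: card=8000; try (A,hash)→2200, (D,merge)→4900, (A,merge)→5200, (D,hash)→7400, (D,nl_idx)→9000, (D,nl)→40100 …(+1); best=2200 via (A,hash)
  {BEF}: card=5000; try (F,hash)→15000, (E,hash)→17200, (F,merge)→21000, (E,nl_idx)→35000, (E,merge)→44000, (F,nl)→505000 …(+1); best=15000 via (F,hash)
  {BCE}: card=125000; try (C,hash)→10000, (C,merge)→18250, (B,hash)→63800, (C,nl_idx)→138000, (C,nl)→255000, (B,nl_idx)→579800 …(+2); best=10000 via (C,hash)
  {CDE}: card=2000000; try (E,hash)→22000, (D,hash)→62000, (E,merge)→158800, (D,merge)→858800, (E,nl_idx)→2094800, (D,nl_idx)→2454800 …(+2); best=22000 via (E,hash)
  {ACD}: card=200000; try (C,hash)→14200, (A,hash)→16200, (C,merge)→116450, (A,merge)→155600, (C,nl_idx)→266200, (A,nl)→1004800 …(+1); best=14200 via (C,hash)
  {BCEF}: card=625000; try (C,hash)→24000, (C,merge)→87250, (F,hash)→144000, (C,nl_idx)→680000, (C,nl)→1265000, (F,merge)→2265000 …(+1); best=24000 via (C,hash)
  {BCDE}: card=5000000; try (D,hash)→142200, (B,hash)→2031000, (D,merge)→2264000, (D,nl_idx)→6135000, (B,nl_idx)→23022000, (B,merge)→44027000 …(+2); best=142200 via (D,hash)
  {ACDE}: card=40000000; try (E,hash)→221400, (A,hash)→2023400, (E,merge)→3818200, (E,nl_idx)→41814200, (A,merge)→44022800, (E,nl)→80014200 …(+1); best=221400 via (E,hash)
  {BCDEF}: card=25000000; try (D,hash)→656200, (F,hash)→5151200, (D,merge)→13153000, (D,nl_idx)→30649000, (F,merge)→120147200, (D,nl)→250024000 …(+1); best=656200 via (D,hash)
  {ABCDE}: card=100000000; try (A,hash)→5143600, (B,hash)→40230400, (A,merge)→120143000, (B,nl_idx)→460221400, (A,nl)→500142200, (B,merge)→1080226400 …(+1); best=5143600 via (A,hash)
  {ABCDEF}: card=500000000; try (A,hash)→25657600, (F,hash)→105152600, (A,merge)→650657000, (A,nl)→2500656200, (F,merge)→2805148600, (F,nl)→50005143600; best=25657600 via (A,hash)

cost=25657600; order=E,B,F,C,D,A; methods=nl_idx,hash,hash,hash,hash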